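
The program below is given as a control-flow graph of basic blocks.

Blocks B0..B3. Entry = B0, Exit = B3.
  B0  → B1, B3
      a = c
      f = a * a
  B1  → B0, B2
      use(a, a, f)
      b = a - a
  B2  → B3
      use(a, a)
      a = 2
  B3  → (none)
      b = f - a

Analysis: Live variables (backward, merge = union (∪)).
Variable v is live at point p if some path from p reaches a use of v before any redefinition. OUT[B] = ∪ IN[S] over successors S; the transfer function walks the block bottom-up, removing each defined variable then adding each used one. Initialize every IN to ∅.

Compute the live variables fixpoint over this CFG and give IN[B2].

Answer: {a, f}

Derivation:
Converged values:
  B0: | IN={c} | OUT={a, c, f}
  B1: | IN={a, c, f} | OUT={a, c, f}
  B2: | IN={a, f} | OUT={a, f}
  B3: | IN={a, f} | OUT={}

Merge at B2: OUT[B2] = IN[B3] = {a, f}
Applying B2's transfer function to that OUT value gives IN[B2] (row B2 above).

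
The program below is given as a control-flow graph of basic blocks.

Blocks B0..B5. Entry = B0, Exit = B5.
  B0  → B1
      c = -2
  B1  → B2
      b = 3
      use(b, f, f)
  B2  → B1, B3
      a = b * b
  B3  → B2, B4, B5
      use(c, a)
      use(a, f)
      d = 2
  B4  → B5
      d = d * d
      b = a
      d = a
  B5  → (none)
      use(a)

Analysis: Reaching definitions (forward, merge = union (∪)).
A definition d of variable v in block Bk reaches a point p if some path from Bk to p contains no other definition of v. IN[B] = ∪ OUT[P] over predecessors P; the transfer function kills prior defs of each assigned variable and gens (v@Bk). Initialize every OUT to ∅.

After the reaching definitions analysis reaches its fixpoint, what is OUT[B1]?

Converged values:
  B0: | IN={} | OUT={c@B0}
  B1: | IN={a@B2, b@B1, c@B0, d@B3} | OUT={a@B2, b@B1, c@B0, d@B3}
  B2: | IN={a@B2, b@B1, c@B0, d@B3} | OUT={a@B2, b@B1, c@B0, d@B3}
  B3: | IN={a@B2, b@B1, c@B0, d@B3} | OUT={a@B2, b@B1, c@B0, d@B3}
  B4: | IN={a@B2, b@B1, c@B0, d@B3} | OUT={a@B2, b@B4, c@B0, d@B4}
  B5: | IN={a@B2, b@B1, b@B4, c@B0, d@B3, d@B4} | OUT={a@B2, b@B1, b@B4, c@B0, d@B3, d@B4}

Merge at B1: IN[B1] = OUT[B0] ⊔ OUT[B2] = {a@B2, b@B1, c@B0, d@B3}
Applying B1's transfer function to that IN value gives OUT[B1] (row B1 above).

Answer: {a@B2, b@B1, c@B0, d@B3}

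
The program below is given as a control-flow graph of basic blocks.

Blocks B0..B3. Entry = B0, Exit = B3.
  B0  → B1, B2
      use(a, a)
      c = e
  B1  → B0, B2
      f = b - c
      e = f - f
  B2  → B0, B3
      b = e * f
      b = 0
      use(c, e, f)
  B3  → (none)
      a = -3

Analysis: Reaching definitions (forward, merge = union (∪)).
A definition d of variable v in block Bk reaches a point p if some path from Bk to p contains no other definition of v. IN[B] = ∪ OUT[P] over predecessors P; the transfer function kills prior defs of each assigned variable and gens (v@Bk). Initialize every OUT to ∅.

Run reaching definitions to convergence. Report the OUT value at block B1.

Per-block solution:
  B0: | IN={b@B2, c@B0, e@B1, f@B1} | OUT={b@B2, c@B0, e@B1, f@B1}
  B1: | IN={b@B2, c@B0, e@B1, f@B1} | OUT={b@B2, c@B0, e@B1, f@B1}
  B2: | IN={b@B2, c@B0, e@B1, f@B1} | OUT={b@B2, c@B0, e@B1, f@B1}
  B3: | IN={b@B2, c@B0, e@B1, f@B1} | OUT={a@B3, b@B2, c@B0, e@B1, f@B1}

Merge at B1: IN[B1] = OUT[B0] = {b@B2, c@B0, e@B1, f@B1}
Applying B1's transfer function to that IN value gives OUT[B1] (row B1 above).

Answer: {b@B2, c@B0, e@B1, f@B1}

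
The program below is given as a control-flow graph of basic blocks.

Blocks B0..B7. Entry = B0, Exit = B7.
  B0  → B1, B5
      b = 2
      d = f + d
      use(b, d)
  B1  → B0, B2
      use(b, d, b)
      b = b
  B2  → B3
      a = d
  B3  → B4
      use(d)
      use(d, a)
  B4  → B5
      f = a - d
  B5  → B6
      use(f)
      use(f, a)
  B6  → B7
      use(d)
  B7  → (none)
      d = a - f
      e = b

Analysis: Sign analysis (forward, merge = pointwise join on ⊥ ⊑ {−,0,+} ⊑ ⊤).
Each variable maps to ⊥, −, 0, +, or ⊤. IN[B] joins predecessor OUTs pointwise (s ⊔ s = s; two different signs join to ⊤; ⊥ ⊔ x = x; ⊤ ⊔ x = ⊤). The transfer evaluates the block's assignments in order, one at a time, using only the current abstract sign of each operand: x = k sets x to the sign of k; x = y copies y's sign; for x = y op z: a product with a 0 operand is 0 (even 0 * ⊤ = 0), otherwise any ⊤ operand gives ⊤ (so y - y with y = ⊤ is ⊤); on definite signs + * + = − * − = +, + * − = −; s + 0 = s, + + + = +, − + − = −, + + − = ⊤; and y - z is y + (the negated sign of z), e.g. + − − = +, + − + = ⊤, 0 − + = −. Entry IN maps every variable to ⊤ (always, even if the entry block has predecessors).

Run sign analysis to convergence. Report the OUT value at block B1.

Per-block solution:
  B0: | IN=(all ⊤) | OUT={b:+; rest ⊤}
  B1: | IN={b:+; rest ⊤} | OUT={b:+; rest ⊤}
  B2: | IN={b:+; rest ⊤} | OUT={b:+; rest ⊤}
  B3: | IN={b:+; rest ⊤} | OUT={b:+; rest ⊤}
  B4: | IN={b:+; rest ⊤} | OUT={b:+; rest ⊤}
  B5: | IN={b:+; rest ⊤} | OUT={b:+; rest ⊤}
  B6: | IN={b:+; rest ⊤} | OUT={b:+; rest ⊤}
  B7: | IN={b:+; rest ⊤} | OUT={b:+, e:+; rest ⊤}

Merge at B1: IN[B1] = OUT[B0] = {a: ⊤, b: +, c: ⊤, d: ⊤, e: ⊤, f: ⊤}
Applying B1's transfer function to that IN value gives OUT[B1] (row B1 above).

Answer: {a: ⊤, b: +, c: ⊤, d: ⊤, e: ⊤, f: ⊤}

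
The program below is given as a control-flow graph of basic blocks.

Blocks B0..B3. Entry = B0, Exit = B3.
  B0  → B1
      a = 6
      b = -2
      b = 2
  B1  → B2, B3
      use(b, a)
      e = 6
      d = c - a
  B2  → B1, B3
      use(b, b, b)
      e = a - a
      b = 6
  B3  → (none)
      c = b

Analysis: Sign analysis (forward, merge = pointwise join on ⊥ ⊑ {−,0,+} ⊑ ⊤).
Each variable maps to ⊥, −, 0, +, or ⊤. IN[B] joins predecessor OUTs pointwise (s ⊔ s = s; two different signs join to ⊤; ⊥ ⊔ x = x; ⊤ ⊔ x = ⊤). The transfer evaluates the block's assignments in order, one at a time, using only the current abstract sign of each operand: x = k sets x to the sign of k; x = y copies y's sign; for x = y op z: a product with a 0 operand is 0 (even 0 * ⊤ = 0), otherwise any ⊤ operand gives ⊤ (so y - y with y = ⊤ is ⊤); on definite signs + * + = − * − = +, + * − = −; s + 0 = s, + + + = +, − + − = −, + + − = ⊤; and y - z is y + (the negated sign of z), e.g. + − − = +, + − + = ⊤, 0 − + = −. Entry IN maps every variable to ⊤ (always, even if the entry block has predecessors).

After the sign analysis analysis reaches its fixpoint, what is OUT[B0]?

Converged values:
  B0:  IN=(all ⊤)  OUT={a:+, b:+; rest ⊤}
  B1:  IN={a:+, b:+; rest ⊤}  OUT={a:+, b:+, e:+; rest ⊤}
  B2:  IN={a:+, b:+, e:+; rest ⊤}  OUT={a:+, b:+; rest ⊤}
  B3:  IN={a:+, b:+; rest ⊤}  OUT={a:+, b:+, c:+; rest ⊤}

B0 is the boundary node: IN[B0] = {a: ⊤, b: ⊤, c: ⊤, d: ⊤, e: ⊤, f: ⊤}
Applying B0's transfer function to that IN value gives OUT[B0] (row B0 above).

Answer: {a: +, b: +, c: ⊤, d: ⊤, e: ⊤, f: ⊤}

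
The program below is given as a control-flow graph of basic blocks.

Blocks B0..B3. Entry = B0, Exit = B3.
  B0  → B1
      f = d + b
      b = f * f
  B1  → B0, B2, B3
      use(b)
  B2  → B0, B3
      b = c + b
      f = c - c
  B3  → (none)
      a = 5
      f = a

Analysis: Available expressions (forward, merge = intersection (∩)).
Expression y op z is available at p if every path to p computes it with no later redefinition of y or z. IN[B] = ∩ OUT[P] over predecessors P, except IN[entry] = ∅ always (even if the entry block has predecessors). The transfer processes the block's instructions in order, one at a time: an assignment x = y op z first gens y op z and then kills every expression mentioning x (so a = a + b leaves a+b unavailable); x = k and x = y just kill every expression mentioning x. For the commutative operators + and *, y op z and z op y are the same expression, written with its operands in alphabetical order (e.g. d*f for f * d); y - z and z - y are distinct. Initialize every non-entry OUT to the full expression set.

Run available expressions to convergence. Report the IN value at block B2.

Converged values:
  B0:   IN={}   OUT={f*f}
  B1:   IN={f*f}   OUT={f*f}
  B2:   IN={f*f}   OUT={c-c}
  B3:   IN={}   OUT={}

Merge at B2: IN[B2] = OUT[B1] = {f*f}

Answer: {f*f}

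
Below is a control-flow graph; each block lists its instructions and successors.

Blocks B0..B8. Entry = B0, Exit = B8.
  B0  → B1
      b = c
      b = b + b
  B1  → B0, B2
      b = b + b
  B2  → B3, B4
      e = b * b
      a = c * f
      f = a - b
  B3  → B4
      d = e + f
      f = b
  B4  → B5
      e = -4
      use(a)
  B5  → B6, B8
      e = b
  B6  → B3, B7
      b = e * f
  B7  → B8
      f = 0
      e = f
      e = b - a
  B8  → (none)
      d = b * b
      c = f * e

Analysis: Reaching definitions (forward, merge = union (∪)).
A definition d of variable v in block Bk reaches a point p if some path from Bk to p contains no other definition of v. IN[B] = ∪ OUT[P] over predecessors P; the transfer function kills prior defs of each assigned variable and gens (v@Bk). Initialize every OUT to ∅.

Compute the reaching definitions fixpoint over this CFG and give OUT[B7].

Converged values:
  B0: | IN={b@B1} | OUT={b@B0}
  B1: | IN={b@B0} | OUT={b@B1}
  B2: | IN={b@B1} | OUT={a@B2, b@B1, e@B2, f@B2}
  B3: | IN={a@B2, b@B1, b@B6, d@B3, e@B2, e@B5, f@B2, f@B3} | OUT={a@B2, b@B1, b@B6, d@B3, e@B2, e@B5, f@B3}
  B4: | IN={a@B2, b@B1, b@B6, d@B3, e@B2, e@B5, f@B2, f@B3} | OUT={a@B2, b@B1, b@B6, d@B3, e@B4, f@B2, f@B3}
  B5: | IN={a@B2, b@B1, b@B6, d@B3, e@B4, f@B2, f@B3} | OUT={a@B2, b@B1, b@B6, d@B3, e@B5, f@B2, f@B3}
  B6: | IN={a@B2, b@B1, b@B6, d@B3, e@B5, f@B2, f@B3} | OUT={a@B2, b@B6, d@B3, e@B5, f@B2, f@B3}
  B7: | IN={a@B2, b@B6, d@B3, e@B5, f@B2, f@B3} | OUT={a@B2, b@B6, d@B3, e@B7, f@B7}
  B8: | IN={a@B2, b@B1, b@B6, d@B3, e@B5, e@B7, f@B2, f@B3, f@B7} | OUT={a@B2, b@B1, b@B6, c@B8, d@B8, e@B5, e@B7, f@B2, f@B3, f@B7}

Merge at B7: IN[B7] = OUT[B6] = {a@B2, b@B6, d@B3, e@B5, f@B2, f@B3}
Applying B7's transfer function to that IN value gives OUT[B7] (row B7 above).

Answer: {a@B2, b@B6, d@B3, e@B7, f@B7}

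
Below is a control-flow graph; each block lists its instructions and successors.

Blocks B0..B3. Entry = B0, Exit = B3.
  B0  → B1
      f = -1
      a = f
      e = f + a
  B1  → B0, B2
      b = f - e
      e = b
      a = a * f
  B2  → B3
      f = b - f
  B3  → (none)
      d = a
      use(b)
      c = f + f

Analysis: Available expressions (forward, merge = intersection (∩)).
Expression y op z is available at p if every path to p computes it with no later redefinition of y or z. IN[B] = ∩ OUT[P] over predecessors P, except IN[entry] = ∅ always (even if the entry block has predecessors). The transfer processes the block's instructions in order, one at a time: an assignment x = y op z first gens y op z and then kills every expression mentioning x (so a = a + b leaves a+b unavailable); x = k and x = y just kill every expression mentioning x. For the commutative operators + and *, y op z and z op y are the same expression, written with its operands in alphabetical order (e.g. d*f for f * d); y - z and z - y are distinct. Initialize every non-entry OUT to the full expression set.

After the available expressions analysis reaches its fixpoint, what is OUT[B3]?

Per-block solution:
  B0: | IN={} | OUT={a+f}
  B1: | IN={a+f} | OUT={}
  B2: | IN={} | OUT={}
  B3: | IN={} | OUT={f+f}

Merge at B3: IN[B3] = OUT[B2] = {}
Applying B3's transfer function to that IN value gives OUT[B3] (row B3 above).

Answer: {f+f}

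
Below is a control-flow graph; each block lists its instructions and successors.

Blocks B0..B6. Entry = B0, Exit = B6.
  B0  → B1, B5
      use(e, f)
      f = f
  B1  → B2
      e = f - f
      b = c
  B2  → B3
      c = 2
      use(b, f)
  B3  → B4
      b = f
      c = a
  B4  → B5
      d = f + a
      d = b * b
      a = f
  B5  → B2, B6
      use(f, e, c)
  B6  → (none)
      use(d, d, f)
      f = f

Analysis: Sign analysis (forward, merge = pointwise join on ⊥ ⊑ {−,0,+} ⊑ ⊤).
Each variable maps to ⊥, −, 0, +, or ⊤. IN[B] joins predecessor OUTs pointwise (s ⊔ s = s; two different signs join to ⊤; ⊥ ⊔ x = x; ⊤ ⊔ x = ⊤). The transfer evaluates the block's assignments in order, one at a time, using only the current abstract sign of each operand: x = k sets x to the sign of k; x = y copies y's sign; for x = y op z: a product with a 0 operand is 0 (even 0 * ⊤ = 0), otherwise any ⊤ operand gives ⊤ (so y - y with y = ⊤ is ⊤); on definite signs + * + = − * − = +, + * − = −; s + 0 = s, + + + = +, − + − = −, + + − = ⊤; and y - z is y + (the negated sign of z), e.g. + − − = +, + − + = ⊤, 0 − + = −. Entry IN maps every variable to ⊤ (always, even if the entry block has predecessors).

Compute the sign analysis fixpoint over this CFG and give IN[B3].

Answer: {a: ⊤, b: ⊤, c: +, d: ⊤, e: ⊤, f: ⊤}

Derivation:
Per-block solution:
  B0:   IN=(all ⊤)   OUT=(all ⊤)
  B1:   IN=(all ⊤)   OUT=(all ⊤)
  B2:   IN=(all ⊤)   OUT={c:+; rest ⊤}
  B3:   IN={c:+; rest ⊤}   OUT=(all ⊤)
  B4:   IN=(all ⊤)   OUT=(all ⊤)
  B5:   IN=(all ⊤)   OUT=(all ⊤)
  B6:   IN=(all ⊤)   OUT=(all ⊤)

Merge at B3: IN[B3] = OUT[B2] = {a: ⊤, b: ⊤, c: +, d: ⊤, e: ⊤, f: ⊤}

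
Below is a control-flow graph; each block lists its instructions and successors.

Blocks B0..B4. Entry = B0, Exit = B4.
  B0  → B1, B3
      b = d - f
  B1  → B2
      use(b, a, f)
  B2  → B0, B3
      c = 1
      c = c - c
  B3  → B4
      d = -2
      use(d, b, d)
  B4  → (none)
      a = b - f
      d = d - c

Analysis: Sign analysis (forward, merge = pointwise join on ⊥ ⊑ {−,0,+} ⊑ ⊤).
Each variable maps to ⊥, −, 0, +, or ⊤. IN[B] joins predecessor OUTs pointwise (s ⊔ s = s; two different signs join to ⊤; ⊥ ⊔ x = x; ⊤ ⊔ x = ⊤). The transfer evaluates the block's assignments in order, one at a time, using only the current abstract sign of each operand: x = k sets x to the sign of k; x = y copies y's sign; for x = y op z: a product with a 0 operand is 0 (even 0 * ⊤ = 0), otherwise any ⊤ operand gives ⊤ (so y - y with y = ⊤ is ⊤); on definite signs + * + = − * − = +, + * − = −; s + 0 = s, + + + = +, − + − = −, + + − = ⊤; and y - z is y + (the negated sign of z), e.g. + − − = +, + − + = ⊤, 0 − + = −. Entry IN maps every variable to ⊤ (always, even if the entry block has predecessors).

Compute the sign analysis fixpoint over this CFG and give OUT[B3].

Answer: {a: ⊤, b: ⊤, c: ⊤, d: -, e: ⊤, f: ⊤}

Working:
Fixpoint table:
  B0: | IN=(all ⊤) | OUT=(all ⊤)
  B1: | IN=(all ⊤) | OUT=(all ⊤)
  B2: | IN=(all ⊤) | OUT=(all ⊤)
  B3: | IN=(all ⊤) | OUT={d:-; rest ⊤}
  B4: | IN={d:-; rest ⊤} | OUT=(all ⊤)

Merge at B3: IN[B3] = OUT[B0] ⊔ OUT[B2] = {a: ⊤, b: ⊤, c: ⊤, d: ⊤, e: ⊤, f: ⊤}
Applying B3's transfer function to that IN value gives OUT[B3] (row B3 above).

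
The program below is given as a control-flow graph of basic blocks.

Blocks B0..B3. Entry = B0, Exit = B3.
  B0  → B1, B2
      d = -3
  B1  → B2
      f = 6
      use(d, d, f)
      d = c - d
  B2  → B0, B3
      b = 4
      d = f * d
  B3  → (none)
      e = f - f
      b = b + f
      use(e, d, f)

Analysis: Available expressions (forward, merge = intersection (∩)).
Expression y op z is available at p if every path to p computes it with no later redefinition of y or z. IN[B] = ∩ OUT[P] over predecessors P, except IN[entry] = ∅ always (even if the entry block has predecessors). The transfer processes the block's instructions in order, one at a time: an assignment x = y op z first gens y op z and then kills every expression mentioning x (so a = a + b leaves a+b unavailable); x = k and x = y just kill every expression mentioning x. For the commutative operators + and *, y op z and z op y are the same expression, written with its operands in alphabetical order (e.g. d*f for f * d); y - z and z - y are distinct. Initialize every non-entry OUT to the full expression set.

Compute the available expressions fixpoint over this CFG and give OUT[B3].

Per-block solution:
  B0:  IN={}  OUT={}
  B1:  IN={}  OUT={}
  B2:  IN={}  OUT={}
  B3:  IN={}  OUT={f-f}

Merge at B3: IN[B3] = OUT[B2] = {}
Applying B3's transfer function to that IN value gives OUT[B3] (row B3 above).

Answer: {f-f}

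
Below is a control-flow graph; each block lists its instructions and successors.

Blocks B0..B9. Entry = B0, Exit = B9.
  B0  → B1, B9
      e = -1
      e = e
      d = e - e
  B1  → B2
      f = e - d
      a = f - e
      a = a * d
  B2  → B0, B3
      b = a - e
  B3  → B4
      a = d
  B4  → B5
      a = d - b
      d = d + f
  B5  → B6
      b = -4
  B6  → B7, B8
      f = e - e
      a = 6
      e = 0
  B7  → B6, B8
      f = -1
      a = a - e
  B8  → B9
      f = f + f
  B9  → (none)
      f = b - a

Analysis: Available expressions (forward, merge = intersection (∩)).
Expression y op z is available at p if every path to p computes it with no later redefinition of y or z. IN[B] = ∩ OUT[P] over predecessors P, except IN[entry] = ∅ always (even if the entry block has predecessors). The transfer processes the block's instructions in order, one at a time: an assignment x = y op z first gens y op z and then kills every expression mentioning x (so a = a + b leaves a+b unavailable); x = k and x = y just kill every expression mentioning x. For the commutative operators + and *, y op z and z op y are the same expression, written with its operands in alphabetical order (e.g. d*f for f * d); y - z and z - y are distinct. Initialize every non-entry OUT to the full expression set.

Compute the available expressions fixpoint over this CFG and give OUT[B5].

Per-block solution:
  B0:   IN={}   OUT={e-e}
  B1:   IN={e-e}   OUT={e-d, e-e, f-e}
  B2:   IN={e-d, e-e, f-e}   OUT={a-e, e-d, e-e, f-e}
  B3:   IN={a-e, e-d, e-e, f-e}   OUT={e-d, e-e, f-e}
  B4:   IN={e-d, e-e, f-e}   OUT={e-e, f-e}
  B5:   IN={e-e, f-e}   OUT={e-e, f-e}
  B6:   IN={}   OUT={}
  B7:   IN={}   OUT={}
  B8:   IN={}   OUT={}
  B9:   IN={}   OUT={b-a}

Merge at B5: IN[B5] = OUT[B4] = {e-e, f-e}
Applying B5's transfer function to that IN value gives OUT[B5] (row B5 above).

Answer: {e-e, f-e}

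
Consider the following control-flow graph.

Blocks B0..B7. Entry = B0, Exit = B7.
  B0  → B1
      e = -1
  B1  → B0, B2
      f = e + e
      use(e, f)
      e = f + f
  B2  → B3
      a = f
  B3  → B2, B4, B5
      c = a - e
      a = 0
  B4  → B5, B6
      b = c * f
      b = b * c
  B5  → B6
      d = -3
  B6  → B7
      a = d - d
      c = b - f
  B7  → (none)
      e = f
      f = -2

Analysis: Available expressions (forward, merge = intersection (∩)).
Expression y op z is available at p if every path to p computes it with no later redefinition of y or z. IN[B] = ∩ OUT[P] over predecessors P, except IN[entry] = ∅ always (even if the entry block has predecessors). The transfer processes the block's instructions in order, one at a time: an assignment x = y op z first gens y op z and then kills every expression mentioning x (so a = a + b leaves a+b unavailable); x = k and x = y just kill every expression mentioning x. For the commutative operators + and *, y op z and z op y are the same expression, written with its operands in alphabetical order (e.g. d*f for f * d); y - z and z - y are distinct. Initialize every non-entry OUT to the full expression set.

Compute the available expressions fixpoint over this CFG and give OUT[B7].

Answer: {d-d}

Trace:
Per-block solution:
  B0:   IN={}   OUT={}
  B1:   IN={}   OUT={f+f}
  B2:   IN={f+f}   OUT={f+f}
  B3:   IN={f+f}   OUT={f+f}
  B4:   IN={f+f}   OUT={c*f, f+f}
  B5:   IN={f+f}   OUT={f+f}
  B6:   IN={f+f}   OUT={b-f, d-d, f+f}
  B7:   IN={b-f, d-d, f+f}   OUT={d-d}

Merge at B7: IN[B7] = OUT[B6] = {b-f, d-d, f+f}
Applying B7's transfer function to that IN value gives OUT[B7] (row B7 above).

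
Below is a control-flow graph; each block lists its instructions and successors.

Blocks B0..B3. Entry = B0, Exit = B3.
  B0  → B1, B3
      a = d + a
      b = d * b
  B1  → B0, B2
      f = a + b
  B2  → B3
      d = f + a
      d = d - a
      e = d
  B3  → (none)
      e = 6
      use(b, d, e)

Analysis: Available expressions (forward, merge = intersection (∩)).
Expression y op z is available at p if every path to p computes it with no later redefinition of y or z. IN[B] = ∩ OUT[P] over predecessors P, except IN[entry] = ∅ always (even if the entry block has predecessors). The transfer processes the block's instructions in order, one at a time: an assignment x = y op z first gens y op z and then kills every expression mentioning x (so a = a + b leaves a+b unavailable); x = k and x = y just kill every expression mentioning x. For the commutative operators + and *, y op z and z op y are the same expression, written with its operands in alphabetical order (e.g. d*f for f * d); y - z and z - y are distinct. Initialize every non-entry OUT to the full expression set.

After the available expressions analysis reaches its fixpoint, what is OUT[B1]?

Answer: {a+b}

Derivation:
Converged values:
  B0: | IN={} | OUT={}
  B1: | IN={} | OUT={a+b}
  B2: | IN={a+b} | OUT={a+b, a+f}
  B3: | IN={} | OUT={}

Merge at B1: IN[B1] = OUT[B0] = {}
Applying B1's transfer function to that IN value gives OUT[B1] (row B1 above).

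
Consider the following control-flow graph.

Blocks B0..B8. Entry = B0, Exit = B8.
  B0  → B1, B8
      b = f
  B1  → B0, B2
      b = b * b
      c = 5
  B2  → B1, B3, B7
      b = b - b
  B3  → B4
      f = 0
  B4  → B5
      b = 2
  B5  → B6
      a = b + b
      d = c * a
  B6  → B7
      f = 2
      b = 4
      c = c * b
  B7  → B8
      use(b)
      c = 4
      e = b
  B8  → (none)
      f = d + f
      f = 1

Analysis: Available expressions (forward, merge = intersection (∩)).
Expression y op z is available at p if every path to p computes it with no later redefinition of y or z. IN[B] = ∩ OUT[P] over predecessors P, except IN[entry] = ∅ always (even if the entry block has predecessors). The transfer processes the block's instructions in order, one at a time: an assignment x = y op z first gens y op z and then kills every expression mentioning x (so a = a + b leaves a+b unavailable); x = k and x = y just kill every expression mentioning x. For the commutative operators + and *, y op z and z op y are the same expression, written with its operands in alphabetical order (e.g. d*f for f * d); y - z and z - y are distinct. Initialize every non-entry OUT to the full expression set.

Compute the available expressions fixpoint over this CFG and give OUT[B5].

Answer: {a*c, b+b}

Derivation:
Fixpoint table:
  B0:   IN={}   OUT={}
  B1:   IN={}   OUT={}
  B2:   IN={}   OUT={}
  B3:   IN={}   OUT={}
  B4:   IN={}   OUT={}
  B5:   IN={}   OUT={a*c, b+b}
  B6:   IN={a*c, b+b}   OUT={}
  B7:   IN={}   OUT={}
  B8:   IN={}   OUT={}

Merge at B5: IN[B5] = OUT[B4] = {}
Applying B5's transfer function to that IN value gives OUT[B5] (row B5 above).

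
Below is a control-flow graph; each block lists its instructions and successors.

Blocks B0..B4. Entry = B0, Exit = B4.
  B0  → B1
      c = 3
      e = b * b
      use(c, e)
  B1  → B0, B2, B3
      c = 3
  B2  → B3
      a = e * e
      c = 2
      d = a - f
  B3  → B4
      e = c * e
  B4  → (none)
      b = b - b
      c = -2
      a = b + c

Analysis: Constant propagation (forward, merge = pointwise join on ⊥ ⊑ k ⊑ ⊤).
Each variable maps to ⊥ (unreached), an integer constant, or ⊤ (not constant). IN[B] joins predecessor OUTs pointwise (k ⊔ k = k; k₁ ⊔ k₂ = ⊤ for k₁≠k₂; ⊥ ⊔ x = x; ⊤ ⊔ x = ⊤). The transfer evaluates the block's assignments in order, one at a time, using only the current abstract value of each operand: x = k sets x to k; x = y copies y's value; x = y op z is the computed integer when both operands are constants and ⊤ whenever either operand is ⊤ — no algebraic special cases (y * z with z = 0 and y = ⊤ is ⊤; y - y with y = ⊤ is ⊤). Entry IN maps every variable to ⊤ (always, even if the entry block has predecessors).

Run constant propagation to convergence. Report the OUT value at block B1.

Answer: {a: ⊤, b: ⊤, c: 3, d: ⊤, e: ⊤, f: ⊤}

Trace:
Fixpoint table:
  B0: | IN=(all ⊤) | OUT={c:3; rest ⊤}
  B1: | IN={c:3; rest ⊤} | OUT={c:3; rest ⊤}
  B2: | IN={c:3; rest ⊤} | OUT={c:2; rest ⊤}
  B3: | IN=(all ⊤) | OUT=(all ⊤)
  B4: | IN=(all ⊤) | OUT={c:-2; rest ⊤}

Merge at B1: IN[B1] = OUT[B0] = {a: ⊤, b: ⊤, c: 3, d: ⊤, e: ⊤, f: ⊤}
Applying B1's transfer function to that IN value gives OUT[B1] (row B1 above).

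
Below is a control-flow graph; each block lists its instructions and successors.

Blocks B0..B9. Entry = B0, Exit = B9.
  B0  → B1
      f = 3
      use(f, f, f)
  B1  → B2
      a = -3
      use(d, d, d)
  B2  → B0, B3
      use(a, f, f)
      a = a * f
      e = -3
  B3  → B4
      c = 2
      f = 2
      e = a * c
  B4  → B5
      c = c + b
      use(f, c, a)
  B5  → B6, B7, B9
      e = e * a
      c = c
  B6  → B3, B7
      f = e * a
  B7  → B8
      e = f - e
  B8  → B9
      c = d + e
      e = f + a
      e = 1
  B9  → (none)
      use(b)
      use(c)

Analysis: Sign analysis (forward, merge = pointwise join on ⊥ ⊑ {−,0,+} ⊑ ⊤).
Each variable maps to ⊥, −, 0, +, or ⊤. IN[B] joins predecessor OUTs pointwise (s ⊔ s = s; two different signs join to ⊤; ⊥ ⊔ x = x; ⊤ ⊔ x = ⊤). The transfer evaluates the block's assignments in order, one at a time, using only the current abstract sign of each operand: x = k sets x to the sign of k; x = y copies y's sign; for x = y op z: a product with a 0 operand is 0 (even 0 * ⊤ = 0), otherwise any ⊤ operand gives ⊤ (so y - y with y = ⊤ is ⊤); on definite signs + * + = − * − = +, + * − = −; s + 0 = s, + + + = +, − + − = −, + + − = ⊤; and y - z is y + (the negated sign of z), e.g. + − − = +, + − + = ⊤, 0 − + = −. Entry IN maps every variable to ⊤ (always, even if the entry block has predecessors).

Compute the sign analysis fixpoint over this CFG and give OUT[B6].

Answer: {a: -, b: ⊤, c: ⊤, d: ⊤, e: +, f: -}

Trace:
Converged values:
  B0:   IN=(all ⊤)   OUT={f:+; rest ⊤}
  B1:   IN={f:+; rest ⊤}   OUT={a:-, f:+; rest ⊤}
  B2:   IN={a:-, f:+; rest ⊤}   OUT={a:-, e:-, f:+; rest ⊤}
  B3:   IN={a:-; rest ⊤}   OUT={a:-, c:+, e:-, f:+; rest ⊤}
  B4:   IN={a:-, c:+, e:-, f:+; rest ⊤}   OUT={a:-, e:-, f:+; rest ⊤}
  B5:   IN={a:-, e:-, f:+; rest ⊤}   OUT={a:-, e:+, f:+; rest ⊤}
  B6:   IN={a:-, e:+, f:+; rest ⊤}   OUT={a:-, e:+, f:-; rest ⊤}
  B7:   IN={a:-, e:+; rest ⊤}   OUT={a:-; rest ⊤}
  B8:   IN={a:-; rest ⊤}   OUT={a:-, e:+; rest ⊤}
  B9:   IN={a:-, e:+; rest ⊤}   OUT={a:-, e:+; rest ⊤}

Merge at B6: IN[B6] = OUT[B5] = {a: -, b: ⊤, c: ⊤, d: ⊤, e: +, f: +}
Applying B6's transfer function to that IN value gives OUT[B6] (row B6 above).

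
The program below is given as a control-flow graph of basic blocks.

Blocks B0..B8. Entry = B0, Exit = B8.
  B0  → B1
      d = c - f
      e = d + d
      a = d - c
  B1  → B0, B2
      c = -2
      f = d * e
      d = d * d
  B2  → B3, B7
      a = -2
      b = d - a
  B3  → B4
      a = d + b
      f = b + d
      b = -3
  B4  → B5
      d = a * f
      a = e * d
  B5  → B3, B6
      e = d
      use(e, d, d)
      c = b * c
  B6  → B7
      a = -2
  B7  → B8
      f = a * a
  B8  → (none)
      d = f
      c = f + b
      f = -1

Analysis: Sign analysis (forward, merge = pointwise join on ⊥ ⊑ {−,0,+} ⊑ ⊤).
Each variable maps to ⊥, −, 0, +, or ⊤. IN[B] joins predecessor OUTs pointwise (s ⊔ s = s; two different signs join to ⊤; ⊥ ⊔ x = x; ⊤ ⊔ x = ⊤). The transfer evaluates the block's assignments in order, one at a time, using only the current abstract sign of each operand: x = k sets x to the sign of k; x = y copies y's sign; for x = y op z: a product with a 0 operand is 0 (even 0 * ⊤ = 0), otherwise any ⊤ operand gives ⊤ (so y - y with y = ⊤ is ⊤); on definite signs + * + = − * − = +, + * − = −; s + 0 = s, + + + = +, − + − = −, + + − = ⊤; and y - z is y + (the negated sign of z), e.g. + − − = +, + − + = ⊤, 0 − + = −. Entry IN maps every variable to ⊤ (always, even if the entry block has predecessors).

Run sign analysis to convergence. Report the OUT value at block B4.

Answer: {a: ⊤, b: -, c: ⊤, d: ⊤, e: ⊤, f: ⊤}

Working:
Converged values:
  B0:  IN=(all ⊤)  OUT=(all ⊤)
  B1:  IN=(all ⊤)  OUT={c:-; rest ⊤}
  B2:  IN={c:-; rest ⊤}  OUT={a:-, c:-; rest ⊤}
  B3:  IN=(all ⊤)  OUT={b:-; rest ⊤}
  B4:  IN={b:-; rest ⊤}  OUT={b:-; rest ⊤}
  B5:  IN={b:-; rest ⊤}  OUT={b:-; rest ⊤}
  B6:  IN={b:-; rest ⊤}  OUT={a:-, b:-; rest ⊤}
  B7:  IN={a:-; rest ⊤}  OUT={a:-, f:+; rest ⊤}
  B8:  IN={a:-, f:+; rest ⊤}  OUT={a:-, d:+, f:-; rest ⊤}

Merge at B4: IN[B4] = OUT[B3] = {a: ⊤, b: -, c: ⊤, d: ⊤, e: ⊤, f: ⊤}
Applying B4's transfer function to that IN value gives OUT[B4] (row B4 above).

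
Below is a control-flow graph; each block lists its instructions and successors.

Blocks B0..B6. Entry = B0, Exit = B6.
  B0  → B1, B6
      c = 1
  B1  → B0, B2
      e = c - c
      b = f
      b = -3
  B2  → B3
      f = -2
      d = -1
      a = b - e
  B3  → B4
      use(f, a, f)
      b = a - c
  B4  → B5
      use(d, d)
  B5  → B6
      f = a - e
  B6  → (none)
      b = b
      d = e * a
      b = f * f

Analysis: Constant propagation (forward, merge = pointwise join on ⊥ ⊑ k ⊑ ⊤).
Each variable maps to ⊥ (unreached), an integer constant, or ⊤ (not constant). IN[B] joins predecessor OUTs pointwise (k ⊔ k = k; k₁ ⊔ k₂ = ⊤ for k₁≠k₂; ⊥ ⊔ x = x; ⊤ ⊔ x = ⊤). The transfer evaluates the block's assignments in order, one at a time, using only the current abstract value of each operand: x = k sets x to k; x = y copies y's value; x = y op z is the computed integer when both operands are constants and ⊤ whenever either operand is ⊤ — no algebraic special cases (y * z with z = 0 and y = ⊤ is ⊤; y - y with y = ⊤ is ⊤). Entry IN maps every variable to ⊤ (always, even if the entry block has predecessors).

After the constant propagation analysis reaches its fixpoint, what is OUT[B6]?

Answer: {a: ⊤, b: ⊤, c: 1, d: ⊤, e: ⊤, f: ⊤}

Working:
Fixpoint table:
  B0: | IN=(all ⊤) | OUT={c:1; rest ⊤}
  B1: | IN={c:1; rest ⊤} | OUT={b:-3, c:1, e:0; rest ⊤}
  B2: | IN={b:-3, c:1, e:0; rest ⊤} | OUT={a:-3, b:-3, c:1, d:-1, e:0, f:-2; rest ⊤}
  B3: | IN={a:-3, b:-3, c:1, d:-1, e:0, f:-2; rest ⊤} | OUT={a:-3, b:-4, c:1, d:-1, e:0, f:-2; rest ⊤}
  B4: | IN={a:-3, b:-4, c:1, d:-1, e:0, f:-2; rest ⊤} | OUT={a:-3, b:-4, c:1, d:-1, e:0, f:-2; rest ⊤}
  B5: | IN={a:-3, b:-4, c:1, d:-1, e:0, f:-2; rest ⊤} | OUT={a:-3, b:-4, c:1, d:-1, e:0, f:-3; rest ⊤}
  B6: | IN={c:1; rest ⊤} | OUT={c:1; rest ⊤}

Merge at B6: IN[B6] = OUT[B0] ⊔ OUT[B5] = {a: ⊤, b: ⊤, c: 1, d: ⊤, e: ⊤, f: ⊤}
Applying B6's transfer function to that IN value gives OUT[B6] (row B6 above).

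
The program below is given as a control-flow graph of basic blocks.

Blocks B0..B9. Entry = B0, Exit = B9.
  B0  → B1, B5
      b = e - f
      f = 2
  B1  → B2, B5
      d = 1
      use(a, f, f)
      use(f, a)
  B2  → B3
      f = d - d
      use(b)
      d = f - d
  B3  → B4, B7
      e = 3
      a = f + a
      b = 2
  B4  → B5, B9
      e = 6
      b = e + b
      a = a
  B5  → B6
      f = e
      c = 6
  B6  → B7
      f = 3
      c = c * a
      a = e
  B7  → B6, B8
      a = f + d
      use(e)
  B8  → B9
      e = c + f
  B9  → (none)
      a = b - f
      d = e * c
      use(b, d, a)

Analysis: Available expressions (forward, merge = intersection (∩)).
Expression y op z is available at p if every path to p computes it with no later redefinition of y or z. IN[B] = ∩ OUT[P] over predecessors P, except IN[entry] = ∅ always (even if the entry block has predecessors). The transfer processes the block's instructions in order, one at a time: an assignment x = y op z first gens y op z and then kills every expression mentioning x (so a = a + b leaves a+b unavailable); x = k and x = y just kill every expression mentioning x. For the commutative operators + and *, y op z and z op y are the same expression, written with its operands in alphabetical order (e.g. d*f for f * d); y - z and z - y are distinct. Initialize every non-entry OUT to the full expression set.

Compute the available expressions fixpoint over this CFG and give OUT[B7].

Answer: {d+f}

Derivation:
Fixpoint table:
  B0: | IN={} | OUT={}
  B1: | IN={} | OUT={}
  B2: | IN={} | OUT={}
  B3: | IN={} | OUT={}
  B4: | IN={} | OUT={}
  B5: | IN={} | OUT={}
  B6: | IN={} | OUT={}
  B7: | IN={} | OUT={d+f}
  B8: | IN={d+f} | OUT={c+f, d+f}
  B9: | IN={} | OUT={b-f, c*e}

Merge at B7: IN[B7] = OUT[B3] ∩ OUT[B6] = {}
Applying B7's transfer function to that IN value gives OUT[B7] (row B7 above).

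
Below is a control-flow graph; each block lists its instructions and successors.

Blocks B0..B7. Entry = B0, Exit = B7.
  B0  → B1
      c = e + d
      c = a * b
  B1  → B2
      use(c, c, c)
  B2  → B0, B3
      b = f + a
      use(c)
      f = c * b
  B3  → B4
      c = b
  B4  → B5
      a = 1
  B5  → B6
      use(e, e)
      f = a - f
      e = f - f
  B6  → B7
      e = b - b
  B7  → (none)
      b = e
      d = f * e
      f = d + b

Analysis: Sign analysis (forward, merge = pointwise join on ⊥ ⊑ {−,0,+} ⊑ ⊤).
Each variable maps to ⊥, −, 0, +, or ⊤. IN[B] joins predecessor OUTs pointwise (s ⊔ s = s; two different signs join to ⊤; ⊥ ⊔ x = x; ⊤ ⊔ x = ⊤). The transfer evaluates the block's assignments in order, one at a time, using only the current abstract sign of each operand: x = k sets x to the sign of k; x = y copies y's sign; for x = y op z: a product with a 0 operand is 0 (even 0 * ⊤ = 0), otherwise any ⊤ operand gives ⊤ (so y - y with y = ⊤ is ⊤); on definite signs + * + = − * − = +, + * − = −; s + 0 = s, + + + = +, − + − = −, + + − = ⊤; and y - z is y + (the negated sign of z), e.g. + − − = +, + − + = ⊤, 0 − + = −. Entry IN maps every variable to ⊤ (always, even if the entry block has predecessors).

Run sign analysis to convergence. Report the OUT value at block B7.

Fixpoint table:
  B0:  IN=(all ⊤)  OUT=(all ⊤)
  B1:  IN=(all ⊤)  OUT=(all ⊤)
  B2:  IN=(all ⊤)  OUT=(all ⊤)
  B3:  IN=(all ⊤)  OUT=(all ⊤)
  B4:  IN=(all ⊤)  OUT={a:+; rest ⊤}
  B5:  IN={a:+; rest ⊤}  OUT={a:+; rest ⊤}
  B6:  IN={a:+; rest ⊤}  OUT={a:+; rest ⊤}
  B7:  IN={a:+; rest ⊤}  OUT={a:+; rest ⊤}

Merge at B7: IN[B7] = OUT[B6] = {a: +, b: ⊤, c: ⊤, d: ⊤, e: ⊤, f: ⊤}
Applying B7's transfer function to that IN value gives OUT[B7] (row B7 above).

Answer: {a: +, b: ⊤, c: ⊤, d: ⊤, e: ⊤, f: ⊤}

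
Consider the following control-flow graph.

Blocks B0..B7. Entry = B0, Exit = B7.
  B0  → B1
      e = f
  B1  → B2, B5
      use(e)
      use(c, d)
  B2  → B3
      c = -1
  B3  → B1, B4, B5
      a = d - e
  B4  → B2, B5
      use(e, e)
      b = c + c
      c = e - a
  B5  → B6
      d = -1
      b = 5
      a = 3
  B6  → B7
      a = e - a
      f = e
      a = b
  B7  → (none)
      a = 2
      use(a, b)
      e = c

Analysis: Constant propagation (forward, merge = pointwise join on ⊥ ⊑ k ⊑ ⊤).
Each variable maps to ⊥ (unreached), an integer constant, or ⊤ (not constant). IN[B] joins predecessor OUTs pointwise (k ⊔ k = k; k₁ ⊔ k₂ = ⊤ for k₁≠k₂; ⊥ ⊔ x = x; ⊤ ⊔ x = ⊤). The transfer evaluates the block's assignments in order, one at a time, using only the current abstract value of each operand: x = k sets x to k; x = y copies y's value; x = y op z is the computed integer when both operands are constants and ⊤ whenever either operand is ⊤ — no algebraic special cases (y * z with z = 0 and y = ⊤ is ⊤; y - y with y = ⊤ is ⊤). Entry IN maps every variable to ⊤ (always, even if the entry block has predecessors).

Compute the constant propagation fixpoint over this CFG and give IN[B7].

Per-block solution:
  B0:  IN=(all ⊤)  OUT=(all ⊤)
  B1:  IN=(all ⊤)  OUT=(all ⊤)
  B2:  IN=(all ⊤)  OUT={c:-1; rest ⊤}
  B3:  IN={c:-1; rest ⊤}  OUT={c:-1; rest ⊤}
  B4:  IN={c:-1; rest ⊤}  OUT={b:-2; rest ⊤}
  B5:  IN=(all ⊤)  OUT={a:3, b:5, d:-1; rest ⊤}
  B6:  IN={a:3, b:5, d:-1; rest ⊤}  OUT={a:5, b:5, d:-1; rest ⊤}
  B7:  IN={a:5, b:5, d:-1; rest ⊤}  OUT={a:2, b:5, d:-1; rest ⊤}

Merge at B7: IN[B7] = OUT[B6] = {a: 5, b: 5, c: ⊤, d: -1, e: ⊤, f: ⊤}

Answer: {a: 5, b: 5, c: ⊤, d: -1, e: ⊤, f: ⊤}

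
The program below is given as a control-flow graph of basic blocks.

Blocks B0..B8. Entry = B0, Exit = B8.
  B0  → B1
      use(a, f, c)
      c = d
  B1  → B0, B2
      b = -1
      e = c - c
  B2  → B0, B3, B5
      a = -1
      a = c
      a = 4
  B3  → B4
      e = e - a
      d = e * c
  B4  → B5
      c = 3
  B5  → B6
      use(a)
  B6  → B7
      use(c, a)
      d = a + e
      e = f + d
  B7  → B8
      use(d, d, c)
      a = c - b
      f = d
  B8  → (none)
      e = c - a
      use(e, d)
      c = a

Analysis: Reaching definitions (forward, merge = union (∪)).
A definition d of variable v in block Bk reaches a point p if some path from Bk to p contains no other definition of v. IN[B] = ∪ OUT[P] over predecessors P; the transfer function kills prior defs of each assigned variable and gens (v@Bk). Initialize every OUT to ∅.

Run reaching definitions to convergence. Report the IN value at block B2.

Answer: {a@B2, b@B1, c@B0, e@B1}

Derivation:
Converged values:
  B0:   IN={a@B2, b@B1, c@B0, e@B1}   OUT={a@B2, b@B1, c@B0, e@B1}
  B1:   IN={a@B2, b@B1, c@B0, e@B1}   OUT={a@B2, b@B1, c@B0, e@B1}
  B2:   IN={a@B2, b@B1, c@B0, e@B1}   OUT={a@B2, b@B1, c@B0, e@B1}
  B3:   IN={a@B2, b@B1, c@B0, e@B1}   OUT={a@B2, b@B1, c@B0, d@B3, e@B3}
  B4:   IN={a@B2, b@B1, c@B0, d@B3, e@B3}   OUT={a@B2, b@B1, c@B4, d@B3, e@B3}
  B5:   IN={a@B2, b@B1, c@B0, c@B4, d@B3, e@B1, e@B3}   OUT={a@B2, b@B1, c@B0, c@B4, d@B3, e@B1, e@B3}
  B6:   IN={a@B2, b@B1, c@B0, c@B4, d@B3, e@B1, e@B3}   OUT={a@B2, b@B1, c@B0, c@B4, d@B6, e@B6}
  B7:   IN={a@B2, b@B1, c@B0, c@B4, d@B6, e@B6}   OUT={a@B7, b@B1, c@B0, c@B4, d@B6, e@B6, f@B7}
  B8:   IN={a@B7, b@B1, c@B0, c@B4, d@B6, e@B6, f@B7}   OUT={a@B7, b@B1, c@B8, d@B6, e@B8, f@B7}

Merge at B2: IN[B2] = OUT[B1] = {a@B2, b@B1, c@B0, e@B1}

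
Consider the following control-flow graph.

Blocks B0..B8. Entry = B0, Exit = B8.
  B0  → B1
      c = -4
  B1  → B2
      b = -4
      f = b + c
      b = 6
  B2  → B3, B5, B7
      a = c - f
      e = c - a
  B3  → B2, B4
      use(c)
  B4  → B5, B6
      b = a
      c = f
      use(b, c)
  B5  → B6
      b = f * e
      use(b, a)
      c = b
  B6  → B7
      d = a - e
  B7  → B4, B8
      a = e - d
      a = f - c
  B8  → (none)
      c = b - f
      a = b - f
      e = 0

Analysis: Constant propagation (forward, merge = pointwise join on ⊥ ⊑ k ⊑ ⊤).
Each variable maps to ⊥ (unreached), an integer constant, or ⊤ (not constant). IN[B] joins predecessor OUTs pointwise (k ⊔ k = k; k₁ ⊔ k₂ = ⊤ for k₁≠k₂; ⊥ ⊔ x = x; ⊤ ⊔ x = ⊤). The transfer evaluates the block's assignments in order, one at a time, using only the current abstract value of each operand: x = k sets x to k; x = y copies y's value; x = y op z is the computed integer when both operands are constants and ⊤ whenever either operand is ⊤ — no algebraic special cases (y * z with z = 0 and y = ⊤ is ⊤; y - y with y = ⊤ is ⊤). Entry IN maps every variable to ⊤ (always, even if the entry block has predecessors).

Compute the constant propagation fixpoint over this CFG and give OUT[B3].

Answer: {a: 4, b: 6, c: -4, d: ⊤, e: -8, f: -8}

Trace:
Converged values:
  B0: | IN=(all ⊤) | OUT={c:-4; rest ⊤}
  B1: | IN={c:-4; rest ⊤} | OUT={b:6, c:-4, f:-8; rest ⊤}
  B2: | IN={b:6, c:-4, f:-8; rest ⊤} | OUT={a:4, b:6, c:-4, e:-8, f:-8; rest ⊤}
  B3: | IN={a:4, b:6, c:-4, e:-8, f:-8; rest ⊤} | OUT={a:4, b:6, c:-4, e:-8, f:-8; rest ⊤}
  B4: | IN={e:-8, f:-8; rest ⊤} | OUT={c:-8, e:-8, f:-8; rest ⊤}
  B5: | IN={e:-8, f:-8; rest ⊤} | OUT={b:64, c:64, e:-8, f:-8; rest ⊤}
  B6: | IN={e:-8, f:-8; rest ⊤} | OUT={e:-8, f:-8; rest ⊤}
  B7: | IN={e:-8, f:-8; rest ⊤} | OUT={e:-8, f:-8; rest ⊤}
  B8: | IN={e:-8, f:-8; rest ⊤} | OUT={e:0, f:-8; rest ⊤}

Merge at B3: IN[B3] = OUT[B2] = {a: 4, b: 6, c: -4, d: ⊤, e: -8, f: -8}
Applying B3's transfer function to that IN value gives OUT[B3] (row B3 above).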